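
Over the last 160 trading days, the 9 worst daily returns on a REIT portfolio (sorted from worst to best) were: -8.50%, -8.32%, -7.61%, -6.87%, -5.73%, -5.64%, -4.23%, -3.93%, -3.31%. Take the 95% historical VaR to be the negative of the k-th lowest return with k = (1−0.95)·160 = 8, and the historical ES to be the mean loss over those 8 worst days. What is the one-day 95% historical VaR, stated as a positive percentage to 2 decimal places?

3.93%

k = 8; the 8th lowest return is -3.93%, so VaR = 3.93%.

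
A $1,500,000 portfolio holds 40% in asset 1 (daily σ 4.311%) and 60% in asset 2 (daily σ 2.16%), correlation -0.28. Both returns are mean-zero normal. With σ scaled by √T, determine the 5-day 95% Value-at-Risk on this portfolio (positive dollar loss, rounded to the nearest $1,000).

σ_p = √(0.4²·4.311² + 0.6²·2.16² + 2·-0.28·0.4·0.6·4.311·2.16) = 1.844%.
σ_{5d} = 1.844% × √5 = 4.123%.
z(95%) = 1.645.
VaR = 1.645 × 4.123% = 6.782%; on $1,500,000 that is $101,730.

$102,000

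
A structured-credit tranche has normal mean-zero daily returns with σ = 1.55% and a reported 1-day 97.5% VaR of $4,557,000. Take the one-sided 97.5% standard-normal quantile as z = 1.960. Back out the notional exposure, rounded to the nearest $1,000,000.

$150,000,000

VaR as a fraction of value: z·σ = 1.960 × 1.55% = 3.038%.
Position = $4,557,000 / 0.03038 = $150,000,000.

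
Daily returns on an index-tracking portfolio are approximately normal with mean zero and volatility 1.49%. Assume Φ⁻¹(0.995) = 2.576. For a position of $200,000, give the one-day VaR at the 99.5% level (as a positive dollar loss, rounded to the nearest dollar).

$7,676

VaR = z·σ = 2.576 × 1.49% = 3.838%.
On $200,000: 0.03838 × $200,000 = $7,676.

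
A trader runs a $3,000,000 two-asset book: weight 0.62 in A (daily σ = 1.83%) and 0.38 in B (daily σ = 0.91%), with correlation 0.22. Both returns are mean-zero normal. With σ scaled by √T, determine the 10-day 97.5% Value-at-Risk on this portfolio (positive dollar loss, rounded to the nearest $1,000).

$234,000

σ_p = √(0.62²·1.83² + 0.38²·0.91² + 2·0.22·0.62·0.38·1.83·0.91) = 1.257%.
σ_{10d} = 1.257% × √10 = 3.975%.
z(97.5%) = 1.960.
VaR = 1.960 × 3.975% = 7.791%; on $3,000,000 that is $233,730.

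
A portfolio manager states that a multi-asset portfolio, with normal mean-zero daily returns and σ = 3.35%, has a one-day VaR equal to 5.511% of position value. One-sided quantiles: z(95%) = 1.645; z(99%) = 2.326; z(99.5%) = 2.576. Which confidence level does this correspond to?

Implied z = VaR/σ = 5.511 / 3.35 = 1.645.
This matches z(95%) = 1.645.

95%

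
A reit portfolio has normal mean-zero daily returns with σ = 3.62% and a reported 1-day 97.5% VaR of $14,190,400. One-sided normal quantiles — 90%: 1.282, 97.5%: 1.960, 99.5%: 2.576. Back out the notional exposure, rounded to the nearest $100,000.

$200,000,000

VaR as a fraction of value: z·σ = 1.960 × 3.62% = 7.0952%.
Position = $14,190,400 / 0.070952 = $200,000,000.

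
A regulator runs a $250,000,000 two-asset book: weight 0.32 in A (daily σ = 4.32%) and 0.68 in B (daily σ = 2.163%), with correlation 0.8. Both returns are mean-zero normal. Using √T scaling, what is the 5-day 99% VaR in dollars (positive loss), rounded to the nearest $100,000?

$35,200,000

σ_p = √(0.32²·4.32² + 0.68²·2.163² + 2·0.8·0.32·0.68·4.32·2.163) = 2.707%.
σ_{5d} = 2.707% × √5 = 6.053%.
z(99%) = 2.326.
VaR = 2.326 × 6.053% = 14.079%; on $250,000,000 that is $35,197,500.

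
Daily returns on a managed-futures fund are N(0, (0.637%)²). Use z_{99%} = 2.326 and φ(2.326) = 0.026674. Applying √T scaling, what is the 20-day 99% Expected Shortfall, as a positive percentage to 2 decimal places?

7.60%

σ_{20d} = 0.637% × √20 = 2.849%.
ES multiplier = φ(z)/(1−α) = 0.026674/0.01 = 2.667.
ES = 2.849% × 2.667 = 7.598%.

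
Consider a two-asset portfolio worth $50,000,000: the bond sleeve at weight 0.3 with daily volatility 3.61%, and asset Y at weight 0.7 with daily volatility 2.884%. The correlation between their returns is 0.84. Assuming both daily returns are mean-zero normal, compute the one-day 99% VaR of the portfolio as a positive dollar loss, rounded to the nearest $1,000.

$3,474,000

σ_p² = 0.3²·3.61² + 0.7²·2.884² + 2·0.84·0.3·0.7·3.61·2.884 = 8.9215 (%²).
σ_p = √8.9215 = 2.987%.
At 99%, z = 2.326.
VaR = 2.326 × 2.987% = 6.948%; on $50,000,000 that is $3,474,000.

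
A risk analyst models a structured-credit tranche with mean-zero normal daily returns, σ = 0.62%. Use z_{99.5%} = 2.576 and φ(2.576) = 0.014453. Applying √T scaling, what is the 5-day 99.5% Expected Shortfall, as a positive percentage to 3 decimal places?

4.007%

σ_{5d} = 0.62% × √5 = 1.386%.
ES multiplier = φ(z)/(1−α) = 0.014453/0.005 = 2.891.
ES = 1.386% × 2.891 = 4.007%.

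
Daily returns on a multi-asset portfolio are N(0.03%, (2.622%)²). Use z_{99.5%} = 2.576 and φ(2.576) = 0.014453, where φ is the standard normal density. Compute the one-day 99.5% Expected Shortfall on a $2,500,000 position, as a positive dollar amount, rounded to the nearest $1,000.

$189,000

Tail multiplier: φ(z)/(1−α) = 0.014453 / 0.005 = 2.891.
ES = −(0.03%) + 2.622% × 2.891 = 7.550%.
On $2,500,000: 0.07550 × $2,500,000 = $188,750.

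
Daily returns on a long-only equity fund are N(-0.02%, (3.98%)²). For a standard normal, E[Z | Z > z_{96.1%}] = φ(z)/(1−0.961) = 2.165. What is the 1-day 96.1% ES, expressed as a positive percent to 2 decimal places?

ES = −(-0.02%) + 3.98% × 2.165 = 8.637%.

8.64%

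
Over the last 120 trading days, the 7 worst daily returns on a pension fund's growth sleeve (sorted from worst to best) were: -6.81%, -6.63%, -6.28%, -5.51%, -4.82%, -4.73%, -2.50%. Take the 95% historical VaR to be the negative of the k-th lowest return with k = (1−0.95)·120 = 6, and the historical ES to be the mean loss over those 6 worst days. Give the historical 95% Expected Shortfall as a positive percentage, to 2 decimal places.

The 6 worst returns sum to -34.78%.
ES = −(-34.78%) / 6 = 5.7966…% ≈ 5.80%.

5.80%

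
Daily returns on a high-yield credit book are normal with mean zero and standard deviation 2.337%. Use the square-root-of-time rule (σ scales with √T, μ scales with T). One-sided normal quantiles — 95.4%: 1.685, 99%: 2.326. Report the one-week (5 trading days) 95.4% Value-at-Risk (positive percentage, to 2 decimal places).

σ_{5d} = 2.337% × √5 = 5.226%.
VaR = 1.685 × 5.226% = 8.806%.

8.81%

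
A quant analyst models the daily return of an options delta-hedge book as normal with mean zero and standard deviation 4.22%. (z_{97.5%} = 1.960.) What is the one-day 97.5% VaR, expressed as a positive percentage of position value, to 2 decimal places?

8.27%

VaR = z·σ = 1.960 × 4.22% = 8.271%.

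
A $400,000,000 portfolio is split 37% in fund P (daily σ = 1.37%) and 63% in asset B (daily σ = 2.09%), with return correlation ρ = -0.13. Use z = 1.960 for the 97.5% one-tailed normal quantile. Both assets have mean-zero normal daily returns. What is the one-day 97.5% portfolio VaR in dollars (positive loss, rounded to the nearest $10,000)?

$10,570,000

σ_p² = 0.37²·1.37² + 0.63²·2.09² + 2·-0.13·0.37·0.63·1.37·2.09 = 1.8171 (%²).
σ_p = √1.8171 = 1.348%.
VaR = 1.960 × 1.348% = 2.642%; on $400,000,000 that is $10,568,000.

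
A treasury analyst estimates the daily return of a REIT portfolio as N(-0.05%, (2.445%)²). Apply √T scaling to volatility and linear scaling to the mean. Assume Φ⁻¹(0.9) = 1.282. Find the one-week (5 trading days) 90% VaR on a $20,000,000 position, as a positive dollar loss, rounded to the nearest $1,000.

$1,452,000

σ_{5d} = 2.445% × √5 = 5.467%; μ_{5d} = 5 × -0.05% = -0.250%.
VaR = −(-0.250%) + 1.282 × 5.467% = 7.259%.
On $20,000,000: 0.07259 × $20,000,000 = $1,451,800.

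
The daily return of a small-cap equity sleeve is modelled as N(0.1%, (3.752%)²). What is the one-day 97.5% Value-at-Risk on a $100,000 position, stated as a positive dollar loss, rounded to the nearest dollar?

At 97.5% one-sided, z = 1.960.
VaR = −μ + z·σ = −(0.1%) + 1.960 × 3.752% = 7.254%.
On $100,000: 0.07254 × $100,000 = $7,254.

$7,254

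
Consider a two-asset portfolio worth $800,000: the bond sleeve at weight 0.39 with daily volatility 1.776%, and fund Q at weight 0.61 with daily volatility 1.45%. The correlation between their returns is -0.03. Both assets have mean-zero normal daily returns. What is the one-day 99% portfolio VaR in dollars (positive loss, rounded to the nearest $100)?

$20,600

σ_p² = 0.39²·1.776² + 0.61²·1.45² + 2·-0.03·0.39·0.61·1.776·1.45 = 1.2253 (%²).
σ_p = √1.2253 = 1.107%.
At 99%, z = 2.326.
VaR = 2.326 × 1.107% = 2.575%; on $800,000 that is $20,600.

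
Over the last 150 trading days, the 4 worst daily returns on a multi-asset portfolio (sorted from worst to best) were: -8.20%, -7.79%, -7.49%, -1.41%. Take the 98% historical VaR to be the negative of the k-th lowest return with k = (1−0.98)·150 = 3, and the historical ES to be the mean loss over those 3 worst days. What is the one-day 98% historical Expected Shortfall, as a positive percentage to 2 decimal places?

7.83%

The 3 worst returns sum to -23.48%.
ES = −(-23.48%) / 3 = 7.8266…% ≈ 7.83%.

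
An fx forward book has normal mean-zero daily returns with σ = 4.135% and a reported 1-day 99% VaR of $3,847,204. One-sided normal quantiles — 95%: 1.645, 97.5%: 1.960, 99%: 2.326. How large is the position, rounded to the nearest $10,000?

$40,000,000

VaR as a fraction of value: z·σ = 2.326 × 4.135% = 9.61801%.
Position = $3,847,204 / 0.0961801 = $40,000,000.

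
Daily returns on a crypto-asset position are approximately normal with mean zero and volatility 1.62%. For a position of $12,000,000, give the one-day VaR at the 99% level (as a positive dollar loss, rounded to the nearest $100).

$452,200

At 99% one-sided, z = 2.326.
VaR = z·σ = 2.326 × 1.62% = 3.768%.
On $12,000,000: 0.03768 × $12,000,000 = $452,160.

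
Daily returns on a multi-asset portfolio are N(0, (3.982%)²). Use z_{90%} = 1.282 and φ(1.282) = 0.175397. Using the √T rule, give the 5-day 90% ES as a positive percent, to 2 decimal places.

15.62%

σ_{5d} = 3.982% × √5 = 8.904%.
ES multiplier = φ(z)/(1−α) = 0.175397/0.1 = 1.754.
ES = 8.904% × 1.754 = 15.618%.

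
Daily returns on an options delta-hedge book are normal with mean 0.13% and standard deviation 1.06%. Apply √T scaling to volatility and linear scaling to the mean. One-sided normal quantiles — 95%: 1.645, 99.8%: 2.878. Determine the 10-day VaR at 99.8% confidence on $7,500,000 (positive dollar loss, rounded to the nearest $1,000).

σ_{10d} = 1.06% × √10 = 3.352%; μ_{10d} = 10 × 0.13% = 1.300%.
VaR = −(1.300%) + 2.878 × 3.352% = 8.347%.
On $7,500,000: 0.08347 × $7,500,000 = $626,025.

$626,000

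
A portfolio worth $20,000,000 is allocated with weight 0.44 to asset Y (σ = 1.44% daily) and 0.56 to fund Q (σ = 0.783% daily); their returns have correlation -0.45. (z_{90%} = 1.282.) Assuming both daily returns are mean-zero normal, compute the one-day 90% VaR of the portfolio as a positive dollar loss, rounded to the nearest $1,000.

σ_p² = 0.44²·1.44² + 0.56²·0.783² + 2·-0.45·0.44·0.56·1.44·0.783 = 0.3437 (%²).
σ_p = √0.3437 = 0.586%.
VaR = 1.282 × 0.586% = 0.751%; on $20,000,000 that is $150,200.

$150,000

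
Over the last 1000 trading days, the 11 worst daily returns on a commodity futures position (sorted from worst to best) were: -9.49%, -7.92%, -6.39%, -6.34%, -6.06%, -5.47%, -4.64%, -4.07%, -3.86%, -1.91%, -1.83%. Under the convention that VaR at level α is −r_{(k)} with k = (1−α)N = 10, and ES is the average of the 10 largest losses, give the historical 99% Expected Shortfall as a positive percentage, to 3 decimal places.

The 10 worst returns sum to -56.15%.
ES = −(-56.15%) / 10 = 5.615%.

5.615%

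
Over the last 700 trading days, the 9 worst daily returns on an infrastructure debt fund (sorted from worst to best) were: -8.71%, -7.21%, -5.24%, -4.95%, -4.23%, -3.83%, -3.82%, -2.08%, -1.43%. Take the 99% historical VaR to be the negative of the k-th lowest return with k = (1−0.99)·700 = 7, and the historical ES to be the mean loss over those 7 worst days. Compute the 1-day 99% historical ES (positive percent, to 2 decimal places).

5.43%

The 7 worst returns sum to -37.99%.
ES = −(-37.99%) / 7 = 5.4271…% ≈ 5.43%.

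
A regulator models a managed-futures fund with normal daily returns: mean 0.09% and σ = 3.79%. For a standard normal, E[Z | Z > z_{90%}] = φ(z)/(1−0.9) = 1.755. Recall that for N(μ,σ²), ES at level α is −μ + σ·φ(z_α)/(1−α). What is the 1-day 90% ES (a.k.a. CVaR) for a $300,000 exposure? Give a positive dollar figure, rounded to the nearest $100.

$19,700

ES = −(0.09%) + 3.79% × 1.755 = 6.561%.
On $300,000: 0.06561 × $300,000 = $19,683.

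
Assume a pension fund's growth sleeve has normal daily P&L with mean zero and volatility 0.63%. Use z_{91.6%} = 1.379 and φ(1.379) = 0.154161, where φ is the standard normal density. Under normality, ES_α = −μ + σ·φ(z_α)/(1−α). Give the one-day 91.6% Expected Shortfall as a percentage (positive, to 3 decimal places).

1.156%

Tail multiplier: φ(z)/(1−α) = 0.154161 / 0.084 = 1.835.
ES = 0.63% × 1.835 = 1.156%.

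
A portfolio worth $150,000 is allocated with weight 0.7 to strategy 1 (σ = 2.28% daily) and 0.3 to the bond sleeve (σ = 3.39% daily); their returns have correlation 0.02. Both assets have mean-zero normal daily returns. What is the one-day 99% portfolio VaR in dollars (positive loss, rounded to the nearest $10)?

$6,660

σ_p² = 0.7²·2.28² + 0.3²·3.39² + 2·0.02·0.7·0.3·2.28·3.39 = 3.6464 (%²).
σ_p = √3.6464 = 1.910%.
At 99%, z = 2.326.
VaR = 2.326 × 1.910% = 4.443%; on $150,000 that is $6,664.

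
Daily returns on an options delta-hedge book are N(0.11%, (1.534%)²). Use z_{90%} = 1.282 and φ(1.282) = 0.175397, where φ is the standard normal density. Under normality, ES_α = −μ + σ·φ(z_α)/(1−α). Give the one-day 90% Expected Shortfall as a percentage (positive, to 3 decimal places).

2.581%

Tail multiplier: φ(z)/(1−α) = 0.175397 / 0.1 = 1.754.
ES = −(0.11%) + 1.534% × 1.754 = 2.581%.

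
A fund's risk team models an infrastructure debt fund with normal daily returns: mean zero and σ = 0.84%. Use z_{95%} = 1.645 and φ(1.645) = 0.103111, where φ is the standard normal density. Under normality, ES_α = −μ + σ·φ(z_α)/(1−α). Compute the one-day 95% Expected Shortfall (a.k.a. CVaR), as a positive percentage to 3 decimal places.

Tail multiplier: φ(z)/(1−α) = 0.103111 / 0.05 = 2.062.
ES = 0.84% × 2.062 = 1.732%.

1.732%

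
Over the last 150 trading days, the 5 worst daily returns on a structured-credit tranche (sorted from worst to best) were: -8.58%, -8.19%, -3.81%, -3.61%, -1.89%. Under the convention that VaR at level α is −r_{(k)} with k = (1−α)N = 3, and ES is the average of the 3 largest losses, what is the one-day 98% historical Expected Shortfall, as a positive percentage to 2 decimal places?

The 3 worst returns sum to -20.58%.
ES = −(-20.58%) / 3 = 6.86%.

6.86%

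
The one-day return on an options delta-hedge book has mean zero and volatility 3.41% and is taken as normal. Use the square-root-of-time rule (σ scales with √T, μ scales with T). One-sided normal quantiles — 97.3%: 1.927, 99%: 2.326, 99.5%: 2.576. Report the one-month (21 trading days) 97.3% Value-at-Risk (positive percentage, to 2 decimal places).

σ_{21d} = 3.41% × √21 = 15.627%.
VaR = 1.927 × 15.627% = 30.113%.

30.11%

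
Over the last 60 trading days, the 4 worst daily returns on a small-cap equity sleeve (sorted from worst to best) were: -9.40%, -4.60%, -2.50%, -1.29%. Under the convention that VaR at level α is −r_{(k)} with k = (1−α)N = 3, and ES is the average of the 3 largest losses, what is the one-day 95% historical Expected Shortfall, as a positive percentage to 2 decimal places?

The 3 worst returns sum to -16.50%.
ES = −(-16.50%) / 3 = 5.5% ≈ 5.50%.

5.50%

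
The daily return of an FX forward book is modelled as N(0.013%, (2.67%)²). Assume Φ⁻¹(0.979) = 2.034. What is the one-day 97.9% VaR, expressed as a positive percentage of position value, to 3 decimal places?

VaR = −μ + z·σ = −(0.013%) + 2.034 × 2.67% = 5.418%.

5.418%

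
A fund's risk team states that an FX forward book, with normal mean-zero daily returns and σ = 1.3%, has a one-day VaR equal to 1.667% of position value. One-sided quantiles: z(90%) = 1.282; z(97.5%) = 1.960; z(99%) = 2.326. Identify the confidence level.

90%

Implied z = VaR/σ = 1.667 / 1.3 = 1.282.
This matches z(90%) = 1.282.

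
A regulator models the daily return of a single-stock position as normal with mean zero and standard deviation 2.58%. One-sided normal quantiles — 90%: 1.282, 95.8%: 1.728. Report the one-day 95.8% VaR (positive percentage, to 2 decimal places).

4.46%

VaR = z·σ = 1.728 × 2.58% = 4.458%.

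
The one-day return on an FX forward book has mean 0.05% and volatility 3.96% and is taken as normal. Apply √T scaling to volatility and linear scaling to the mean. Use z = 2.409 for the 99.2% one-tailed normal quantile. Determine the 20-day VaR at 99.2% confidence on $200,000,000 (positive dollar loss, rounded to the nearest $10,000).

σ_{20d} = 3.96% × √20 = 17.710%; μ_{20d} = 20 × 0.05% = 1.000%.
VaR = −(1.000%) + 2.409 × 17.710% = 41.663%.
On $200,000,000: 0.41663 × $200,000,000 = $83,326,000.

$83,330,000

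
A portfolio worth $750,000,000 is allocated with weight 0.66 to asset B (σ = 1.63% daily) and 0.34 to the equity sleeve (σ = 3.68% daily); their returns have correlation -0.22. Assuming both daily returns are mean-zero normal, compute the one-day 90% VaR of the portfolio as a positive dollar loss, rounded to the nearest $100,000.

σ_p² = 0.66²·1.63² + 0.34²·3.68² + 2·-0.22·0.66·0.34·1.63·3.68 = 2.1306 (%²).
σ_p = √2.1306 = 1.460%.
At 90%, z = 1.282.
VaR = 1.282 × 1.460% = 1.872%; on $750,000,000 that is $14,040,000.

$14,000,000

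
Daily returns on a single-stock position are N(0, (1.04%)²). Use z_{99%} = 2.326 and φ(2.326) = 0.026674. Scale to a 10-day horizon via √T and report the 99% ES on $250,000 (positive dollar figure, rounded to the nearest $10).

$21,930

σ_{10d} = 1.04% × √10 = 3.289%.
ES multiplier = φ(z)/(1−α) = 0.026674/0.01 = 2.667.
ES = 3.289% × 2.667 = 8.772%; on $250,000: $21,930.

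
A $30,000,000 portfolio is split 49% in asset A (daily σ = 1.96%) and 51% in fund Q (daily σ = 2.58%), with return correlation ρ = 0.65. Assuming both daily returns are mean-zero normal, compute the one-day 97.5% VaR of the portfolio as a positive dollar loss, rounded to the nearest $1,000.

$1,219,000

σ_p² = 0.49²·1.96² + 0.51²·2.58² + 2·0.65·0.49·0.51·1.96·2.58 = 4.2965 (%²).
σ_p = √4.2965 = 2.073%.
At 97.5%, z = 1.960.
VaR = 1.960 × 2.073% = 4.063%; on $30,000,000 that is $1,218,900.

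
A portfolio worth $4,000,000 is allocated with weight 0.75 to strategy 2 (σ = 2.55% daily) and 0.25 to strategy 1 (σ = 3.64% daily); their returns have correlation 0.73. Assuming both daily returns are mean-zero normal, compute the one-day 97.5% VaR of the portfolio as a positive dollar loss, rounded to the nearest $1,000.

σ_p² = 0.75²·2.55² + 0.25²·3.64² + 2·0.73·0.75·0.25·2.55·3.64 = 7.0267 (%²).
σ_p = √7.0267 = 2.651%.
At 97.5%, z = 1.960.
VaR = 1.960 × 2.651% = 5.196%; on $4,000,000 that is $207,840.

$208,000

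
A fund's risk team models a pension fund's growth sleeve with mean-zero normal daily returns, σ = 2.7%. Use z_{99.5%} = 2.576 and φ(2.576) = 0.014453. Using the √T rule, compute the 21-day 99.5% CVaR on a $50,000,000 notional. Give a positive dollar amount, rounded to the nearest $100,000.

σ_{21d} = 2.7% × √21 = 12.373%.
ES multiplier = φ(z)/(1−α) = 0.014453/0.005 = 2.891.
ES = 12.373% × 2.891 = 35.770%; on $50,000,000: $17,885,000.

$17,900,000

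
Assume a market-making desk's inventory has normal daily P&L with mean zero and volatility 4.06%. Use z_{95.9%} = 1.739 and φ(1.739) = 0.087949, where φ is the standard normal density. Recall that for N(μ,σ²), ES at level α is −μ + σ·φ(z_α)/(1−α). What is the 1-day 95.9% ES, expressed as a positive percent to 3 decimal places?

Tail multiplier: φ(z)/(1−α) = 0.087949 / 0.041 = 2.145.
ES = 4.06% × 2.145 = 8.709%.

8.709%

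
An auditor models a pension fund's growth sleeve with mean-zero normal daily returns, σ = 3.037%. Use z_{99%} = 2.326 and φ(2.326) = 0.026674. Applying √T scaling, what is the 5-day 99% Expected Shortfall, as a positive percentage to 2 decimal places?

18.11%

σ_{5d} = 3.037% × √5 = 6.791%.
ES multiplier = φ(z)/(1−α) = 0.026674/0.01 = 2.667.
ES = 6.791% × 2.667 = 18.112%.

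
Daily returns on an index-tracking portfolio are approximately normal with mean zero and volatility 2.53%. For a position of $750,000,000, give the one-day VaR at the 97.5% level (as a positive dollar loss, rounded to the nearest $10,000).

At 97.5% one-sided, z = 1.960.
VaR = z·σ = 1.960 × 2.53% = 4.959%.
On $750,000,000: 0.04959 × $750,000,000 = $37,192,500.

$37,190,000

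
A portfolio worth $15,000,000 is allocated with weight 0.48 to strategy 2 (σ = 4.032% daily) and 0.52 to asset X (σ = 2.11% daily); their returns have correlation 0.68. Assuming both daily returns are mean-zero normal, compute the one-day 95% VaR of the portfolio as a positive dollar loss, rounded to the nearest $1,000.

σ_p² = 0.48²·4.032² + 0.52²·2.11² + 2·0.68·0.48·0.52·4.032·2.11 = 7.8374 (%²).
σ_p = √7.8374 = 2.800%.
At 95%, z = 1.645.
VaR = 1.645 × 2.800% = 4.606%; on $15,000,000 that is $690,900.

$691,000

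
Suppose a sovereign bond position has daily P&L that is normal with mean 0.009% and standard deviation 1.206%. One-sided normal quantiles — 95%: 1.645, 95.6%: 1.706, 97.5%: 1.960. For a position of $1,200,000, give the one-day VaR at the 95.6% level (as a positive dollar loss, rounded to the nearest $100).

$24,600

VaR = −μ + z·σ = −(0.009%) + 1.706 × 1.206% = 2.048%.
On $1,200,000: 0.02048 × $1,200,000 = $24,576.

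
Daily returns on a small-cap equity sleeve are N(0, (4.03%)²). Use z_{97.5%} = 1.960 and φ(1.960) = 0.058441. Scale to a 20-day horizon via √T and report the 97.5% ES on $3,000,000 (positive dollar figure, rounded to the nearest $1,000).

σ_{20d} = 4.03% × √20 = 18.023%.
ES multiplier = φ(z)/(1−α) = 0.058441/0.025 = 2.338.
ES = 18.023% × 2.338 = 42.138%; on $3,000,000: $1,264,140.

$1,264,000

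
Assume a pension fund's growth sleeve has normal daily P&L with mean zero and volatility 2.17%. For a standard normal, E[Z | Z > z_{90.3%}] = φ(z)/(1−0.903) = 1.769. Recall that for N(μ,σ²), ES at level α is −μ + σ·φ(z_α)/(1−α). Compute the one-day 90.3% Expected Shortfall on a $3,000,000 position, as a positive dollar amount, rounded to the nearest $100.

ES = 2.17% × 1.769 = 3.839%.
On $3,000,000: 0.03839 × $3,000,000 = $115,170.

$115,200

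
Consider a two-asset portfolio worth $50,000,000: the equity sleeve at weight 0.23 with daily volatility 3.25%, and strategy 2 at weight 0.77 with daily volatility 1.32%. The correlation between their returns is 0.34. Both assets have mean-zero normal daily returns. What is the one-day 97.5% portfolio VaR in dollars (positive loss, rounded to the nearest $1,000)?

σ_p² = 0.23²·3.25² + 0.77²·1.32² + 2·0.34·0.23·0.77·3.25·1.32 = 2.1085 (%²).
σ_p = √2.1085 = 1.452%.
At 97.5%, z = 1.960.
VaR = 1.960 × 1.452% = 2.846%; on $50,000,000 that is $1,423,000.

$1,423,000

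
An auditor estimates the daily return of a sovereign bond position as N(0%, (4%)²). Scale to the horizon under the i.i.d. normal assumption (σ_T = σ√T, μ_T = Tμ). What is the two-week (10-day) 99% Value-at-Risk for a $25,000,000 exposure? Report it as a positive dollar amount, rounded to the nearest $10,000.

At 99%, z = 2.326.
σ_{10d} = 4% × √10 = 12.649%.
VaR = 2.326 × 12.649% = 29.422%.
On $25,000,000: 0.29422 × $25,000,000 = $7,355,500.

$7,360,000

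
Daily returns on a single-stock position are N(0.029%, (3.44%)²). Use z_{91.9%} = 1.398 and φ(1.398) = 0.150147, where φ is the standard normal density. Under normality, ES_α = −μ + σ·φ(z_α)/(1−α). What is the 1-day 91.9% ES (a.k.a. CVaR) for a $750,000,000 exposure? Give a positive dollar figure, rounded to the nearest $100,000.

$47,600,000

Tail multiplier: φ(z)/(1−α) = 0.150147 / 0.081 = 1.854.
ES = −(0.029%) + 3.44% × 1.854 = 6.349%.
On $750,000,000: 0.06349 × $750,000,000 = $47,617,500.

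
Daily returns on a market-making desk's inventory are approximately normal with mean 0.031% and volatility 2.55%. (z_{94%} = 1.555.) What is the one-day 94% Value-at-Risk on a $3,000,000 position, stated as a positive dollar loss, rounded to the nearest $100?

VaR = −μ + z·σ = −(0.031%) + 1.555 × 2.55% = 3.934%.
On $3,000,000: 0.03934 × $3,000,000 = $118,020.

$118,000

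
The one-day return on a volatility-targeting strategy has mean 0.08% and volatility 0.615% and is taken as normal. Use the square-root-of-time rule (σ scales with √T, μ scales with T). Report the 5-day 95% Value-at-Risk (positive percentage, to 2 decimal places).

At 95%, z = 1.645.
σ_{5d} = 0.615% × √5 = 1.375%; μ_{5d} = 5 × 0.08% = 0.400%.
VaR = −(0.400%) + 1.645 × 1.375% = 1.862%.

1.86%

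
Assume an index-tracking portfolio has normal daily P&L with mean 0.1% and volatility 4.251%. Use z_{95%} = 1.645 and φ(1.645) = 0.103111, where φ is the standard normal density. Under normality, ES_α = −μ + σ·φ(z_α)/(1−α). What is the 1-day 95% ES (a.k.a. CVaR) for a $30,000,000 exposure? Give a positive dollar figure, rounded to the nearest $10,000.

Tail multiplier: φ(z)/(1−α) = 0.103111 / 0.05 = 2.062.
ES = −(0.1%) + 4.251% × 2.062 = 8.666%.
On $30,000,000: 0.08666 × $30,000,000 = $2,599,800.

$2,600,000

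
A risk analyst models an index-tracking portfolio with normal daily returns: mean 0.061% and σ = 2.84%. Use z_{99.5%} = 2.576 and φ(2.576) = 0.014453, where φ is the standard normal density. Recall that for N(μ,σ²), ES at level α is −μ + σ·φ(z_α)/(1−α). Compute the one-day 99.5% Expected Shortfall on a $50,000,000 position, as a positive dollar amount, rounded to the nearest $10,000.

$4,070,000

Tail multiplier: φ(z)/(1−α) = 0.014453 / 0.005 = 2.891.
ES = −(0.061%) + 2.84% × 2.891 = 8.149%.
On $50,000,000: 0.08149 × $50,000,000 = $4,074,500.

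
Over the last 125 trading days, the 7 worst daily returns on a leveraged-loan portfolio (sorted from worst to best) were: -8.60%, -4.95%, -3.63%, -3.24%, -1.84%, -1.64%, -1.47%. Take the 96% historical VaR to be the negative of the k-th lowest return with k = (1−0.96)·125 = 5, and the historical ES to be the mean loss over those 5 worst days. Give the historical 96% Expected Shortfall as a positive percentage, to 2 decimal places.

4.45%

The 5 worst returns sum to -22.26%.
ES = −(-22.26%) / 5 = 4.452% ≈ 4.45%.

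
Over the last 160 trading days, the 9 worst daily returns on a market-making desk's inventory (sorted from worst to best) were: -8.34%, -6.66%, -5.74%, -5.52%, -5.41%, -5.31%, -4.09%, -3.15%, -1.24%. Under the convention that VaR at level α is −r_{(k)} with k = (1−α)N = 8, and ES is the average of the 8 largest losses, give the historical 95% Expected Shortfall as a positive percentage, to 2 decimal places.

The 8 worst returns sum to -44.22%.
ES = −(-44.22%) / 8 = 5.5275% ≈ 5.53%.

5.53%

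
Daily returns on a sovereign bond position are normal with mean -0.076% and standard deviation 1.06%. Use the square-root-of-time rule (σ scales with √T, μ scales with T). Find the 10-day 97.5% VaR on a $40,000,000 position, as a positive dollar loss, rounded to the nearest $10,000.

At 97.5%, z = 1.960.
σ_{10d} = 1.06% × √10 = 3.352%; μ_{10d} = 10 × -0.076% = -0.760%.
VaR = −(-0.760%) + 1.960 × 3.352% = 7.330%.
On $40,000,000: 0.07330 × $40,000,000 = $2,932,000.

$2,930,000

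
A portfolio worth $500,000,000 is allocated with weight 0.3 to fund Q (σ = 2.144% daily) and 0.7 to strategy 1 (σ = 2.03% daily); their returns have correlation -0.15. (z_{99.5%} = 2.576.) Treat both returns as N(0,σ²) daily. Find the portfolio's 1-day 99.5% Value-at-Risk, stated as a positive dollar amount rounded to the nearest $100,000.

σ_p² = 0.3²·2.144² + 0.7²·2.03² + 2·-0.15·0.3·0.7·2.144·2.03 = 2.1588 (%²).
σ_p = √2.1588 = 1.469%.
VaR = 2.576 × 1.469% = 3.784%; on $500,000,000 that is $18,920,000.

$18,900,000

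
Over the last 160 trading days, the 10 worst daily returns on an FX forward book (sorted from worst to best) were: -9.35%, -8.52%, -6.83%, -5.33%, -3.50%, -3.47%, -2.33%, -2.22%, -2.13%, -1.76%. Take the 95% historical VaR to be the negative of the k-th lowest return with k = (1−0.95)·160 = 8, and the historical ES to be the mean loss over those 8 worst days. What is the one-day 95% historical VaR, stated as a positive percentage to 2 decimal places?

2.22%

k = 8; the 8th lowest return is -2.22%, so VaR = 2.22%.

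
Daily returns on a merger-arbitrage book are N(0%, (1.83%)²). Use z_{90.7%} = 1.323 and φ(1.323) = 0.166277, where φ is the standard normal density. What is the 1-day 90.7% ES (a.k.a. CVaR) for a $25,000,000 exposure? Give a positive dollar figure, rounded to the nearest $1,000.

$818,000

Tail multiplier: φ(z)/(1−α) = 0.166277 / 0.093 = 1.788.
ES = 1.83% × 1.788 = 3.272%.
On $25,000,000: 0.03272 × $25,000,000 = $818,000.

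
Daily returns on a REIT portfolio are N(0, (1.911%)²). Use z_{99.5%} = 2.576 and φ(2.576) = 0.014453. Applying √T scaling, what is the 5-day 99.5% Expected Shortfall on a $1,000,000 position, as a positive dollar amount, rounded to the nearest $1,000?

σ_{5d} = 1.911% × √5 = 4.273%.
ES multiplier = φ(z)/(1−α) = 0.014453/0.005 = 2.891.
ES = 4.273% × 2.891 = 12.353%; on $1,000,000: $123,530.

$124,000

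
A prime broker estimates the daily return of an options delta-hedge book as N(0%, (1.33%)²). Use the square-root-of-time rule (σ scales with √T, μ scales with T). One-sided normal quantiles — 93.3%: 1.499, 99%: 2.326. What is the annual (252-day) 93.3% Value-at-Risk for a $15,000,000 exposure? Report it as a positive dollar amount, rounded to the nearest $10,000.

σ_{252d} = 1.33% × √252 = 21.113%.
VaR = 1.499 × 21.113% = 31.648%.
On $15,000,000: 0.31648 × $15,000,000 = $4,747,200.

$4,750,000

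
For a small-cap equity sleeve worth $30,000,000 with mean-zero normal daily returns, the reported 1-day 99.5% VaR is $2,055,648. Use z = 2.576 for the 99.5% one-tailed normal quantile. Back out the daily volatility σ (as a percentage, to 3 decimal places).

VaR as a fraction: $2,055,648 / $30,000,000 = 6.852%.
σ = VaR / z = 6.852% / 2.576 = 2.660%.

2.660%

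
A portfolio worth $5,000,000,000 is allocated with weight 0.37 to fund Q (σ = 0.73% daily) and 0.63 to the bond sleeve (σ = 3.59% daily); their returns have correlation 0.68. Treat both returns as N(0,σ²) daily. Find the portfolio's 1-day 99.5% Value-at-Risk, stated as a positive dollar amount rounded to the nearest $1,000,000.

$316,000,000

σ_p² = 0.37²·0.73² + 0.63²·3.59² + 2·0.68·0.37·0.63·0.73·3.59 = 6.0190 (%²).
σ_p = √6.0190 = 2.453%.
At 99.5%, z = 2.576.
VaR = 2.576 × 2.453% = 6.319%; on $5,000,000,000 that is $315,950,000.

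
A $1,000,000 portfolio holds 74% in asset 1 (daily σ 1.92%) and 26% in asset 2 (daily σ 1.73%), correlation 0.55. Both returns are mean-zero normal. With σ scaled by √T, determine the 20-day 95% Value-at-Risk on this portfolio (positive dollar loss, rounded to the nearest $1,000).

$126,000

σ_p = √(0.74²·1.92² + 0.26²·1.73² + 2·0.55·0.74·0.26·1.92·1.73) = 1.710%.
σ_{20d} = 1.710% × √20 = 7.647%.
z(95%) = 1.645.
VaR = 1.645 × 7.647% = 12.579%; on $1,000,000 that is $125,790.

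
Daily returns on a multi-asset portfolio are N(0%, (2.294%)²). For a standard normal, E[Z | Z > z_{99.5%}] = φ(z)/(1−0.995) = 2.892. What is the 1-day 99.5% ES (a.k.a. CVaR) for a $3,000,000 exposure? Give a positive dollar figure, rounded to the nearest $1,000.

ES = 2.294% × 2.892 = 6.634%.
On $3,000,000: 0.06634 × $3,000,000 = $199,020.

$199,000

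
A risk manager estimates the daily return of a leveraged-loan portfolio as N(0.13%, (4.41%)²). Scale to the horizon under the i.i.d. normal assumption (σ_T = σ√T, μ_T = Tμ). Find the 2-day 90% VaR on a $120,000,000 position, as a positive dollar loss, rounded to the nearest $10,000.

At 90%, z = 1.282.
σ_{2d} = 4.41% × √2 = 6.237%; μ_{2d} = 2 × 0.13% = 0.260%.
VaR = −(0.260%) + 1.282 × 6.237% = 7.736%.
On $120,000,000: 0.07736 × $120,000,000 = $9,283,200.

$9,280,000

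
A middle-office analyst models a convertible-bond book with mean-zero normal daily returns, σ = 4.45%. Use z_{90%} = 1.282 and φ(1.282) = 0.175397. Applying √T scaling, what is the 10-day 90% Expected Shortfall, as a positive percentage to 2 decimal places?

24.68%

σ_{10d} = 4.45% × √10 = 14.072%.
ES multiplier = φ(z)/(1−α) = 0.175397/0.1 = 1.754.
ES = 14.072% × 1.754 = 24.682%.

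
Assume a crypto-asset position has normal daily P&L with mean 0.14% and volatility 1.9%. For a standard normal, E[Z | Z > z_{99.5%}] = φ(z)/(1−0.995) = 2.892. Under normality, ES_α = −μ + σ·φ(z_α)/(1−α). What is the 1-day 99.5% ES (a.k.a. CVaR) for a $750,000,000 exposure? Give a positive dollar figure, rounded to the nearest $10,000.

ES = −(0.14%) + 1.9% × 2.892 = 5.355%.
On $750,000,000: 0.05355 × $750,000,000 = $40,162,500.

$40,160,000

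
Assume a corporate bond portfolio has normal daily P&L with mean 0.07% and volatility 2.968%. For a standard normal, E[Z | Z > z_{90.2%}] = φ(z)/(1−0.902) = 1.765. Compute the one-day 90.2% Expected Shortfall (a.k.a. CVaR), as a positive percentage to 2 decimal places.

5.17%

ES = −(0.07%) + 2.968% × 1.765 = 5.169%.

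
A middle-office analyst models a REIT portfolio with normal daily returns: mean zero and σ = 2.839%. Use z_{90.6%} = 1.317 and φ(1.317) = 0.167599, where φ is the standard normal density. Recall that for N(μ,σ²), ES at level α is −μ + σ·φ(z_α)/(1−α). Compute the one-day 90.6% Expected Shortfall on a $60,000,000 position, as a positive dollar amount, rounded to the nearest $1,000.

Tail multiplier: φ(z)/(1−α) = 0.167599 / 0.094 = 1.783.
ES = 2.839% × 1.783 = 5.062%.
On $60,000,000: 0.05062 × $60,000,000 = $3,037,200.

$3,037,000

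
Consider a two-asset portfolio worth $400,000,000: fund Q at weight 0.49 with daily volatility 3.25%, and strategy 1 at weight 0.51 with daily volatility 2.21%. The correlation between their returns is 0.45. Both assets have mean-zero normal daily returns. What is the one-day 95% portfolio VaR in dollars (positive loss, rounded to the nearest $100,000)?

$15,300,000

σ_p² = 0.49²·3.25² + 0.51²·2.21² + 2·0.45·0.49·0.51·3.25·2.21 = 5.4218 (%²).
σ_p = √5.4218 = 2.328%.
At 95%, z = 1.645.
VaR = 1.645 × 2.328% = 3.830%; on $400,000,000 that is $15,320,000.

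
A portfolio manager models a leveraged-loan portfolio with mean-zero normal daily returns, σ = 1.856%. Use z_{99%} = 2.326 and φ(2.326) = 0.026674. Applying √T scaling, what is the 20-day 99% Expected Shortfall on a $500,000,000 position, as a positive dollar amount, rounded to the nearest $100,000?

$110,700,000

σ_{20d} = 1.856% × √20 = 8.300%.
ES multiplier = φ(z)/(1−α) = 0.026674/0.01 = 2.667.
ES = 8.300% × 2.667 = 22.136%; on $500,000,000: $110,680,000.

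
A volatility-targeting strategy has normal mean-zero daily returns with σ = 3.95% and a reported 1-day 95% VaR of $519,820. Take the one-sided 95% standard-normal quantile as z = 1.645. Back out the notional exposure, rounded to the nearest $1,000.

VaR as a fraction of value: z·σ = 1.645 × 3.95% = 6.49775%.
Position = $519,820 / 0.0649775 = $8,000,000.

$8,000,000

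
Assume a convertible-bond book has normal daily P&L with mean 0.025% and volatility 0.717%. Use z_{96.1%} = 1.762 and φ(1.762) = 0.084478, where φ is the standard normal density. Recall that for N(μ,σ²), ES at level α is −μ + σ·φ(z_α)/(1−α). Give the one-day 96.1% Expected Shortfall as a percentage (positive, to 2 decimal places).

1.53%

Tail multiplier: φ(z)/(1−α) = 0.084478 / 0.039 = 2.166.
ES = −(0.025%) + 0.717% × 2.166 = 1.528%.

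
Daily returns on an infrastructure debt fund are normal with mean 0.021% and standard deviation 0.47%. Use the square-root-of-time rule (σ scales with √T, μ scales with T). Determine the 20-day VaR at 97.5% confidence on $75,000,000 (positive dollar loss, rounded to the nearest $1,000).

At 97.5%, z = 1.960.
σ_{20d} = 0.47% × √20 = 2.102%; μ_{20d} = 20 × 0.021% = 0.420%.
VaR = −(0.420%) + 1.960 × 2.102% = 3.700%.
On $75,000,000: 0.03700 × $75,000,000 = $2,775,000.

$2,775,000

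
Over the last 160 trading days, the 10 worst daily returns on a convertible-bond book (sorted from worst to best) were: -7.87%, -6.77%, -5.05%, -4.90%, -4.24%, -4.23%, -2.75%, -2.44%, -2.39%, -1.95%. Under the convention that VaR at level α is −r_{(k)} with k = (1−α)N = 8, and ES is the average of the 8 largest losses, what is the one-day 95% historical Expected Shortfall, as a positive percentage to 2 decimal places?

The 8 worst returns sum to -38.25%.
ES = −(-38.25%) / 8 = 4.78125% ≈ 4.78%.

4.78%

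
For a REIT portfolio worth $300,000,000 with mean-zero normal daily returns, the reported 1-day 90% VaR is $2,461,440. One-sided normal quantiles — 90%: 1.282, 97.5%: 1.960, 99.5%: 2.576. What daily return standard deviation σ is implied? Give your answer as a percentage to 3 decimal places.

0.640%

VaR as a fraction: $2,461,440 / $300,000,000 = 0.820%.
σ = VaR / z = 0.820% / 1.282 = 0.640%.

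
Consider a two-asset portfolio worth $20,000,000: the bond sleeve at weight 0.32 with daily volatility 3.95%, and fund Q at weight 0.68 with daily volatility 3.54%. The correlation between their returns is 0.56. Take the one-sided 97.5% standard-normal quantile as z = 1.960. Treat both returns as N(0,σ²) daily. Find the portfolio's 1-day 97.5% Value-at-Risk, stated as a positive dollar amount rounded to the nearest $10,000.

$1,290,000

σ_p² = 0.32²·3.95² + 0.68²·3.54² + 2·0.56·0.32·0.68·3.95·3.54 = 10.8001 (%²).
σ_p = √10.8001 = 3.286%.
VaR = 1.960 × 3.286% = 6.441%; on $20,000,000 that is $1,288,200.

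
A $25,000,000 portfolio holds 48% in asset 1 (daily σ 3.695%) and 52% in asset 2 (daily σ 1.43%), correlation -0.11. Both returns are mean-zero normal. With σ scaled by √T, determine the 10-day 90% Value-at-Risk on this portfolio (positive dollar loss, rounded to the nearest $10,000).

$1,870,000

σ_p = √(0.48²·3.695² + 0.52²·1.43² + 2·-0.11·0.48·0.52·3.695·1.43) = 1.846%.
σ_{10d} = 1.846% × √10 = 5.838%.
z(90%) = 1.282.
VaR = 1.282 × 5.838% = 7.484%; on $25,000,000 that is $1,871,000.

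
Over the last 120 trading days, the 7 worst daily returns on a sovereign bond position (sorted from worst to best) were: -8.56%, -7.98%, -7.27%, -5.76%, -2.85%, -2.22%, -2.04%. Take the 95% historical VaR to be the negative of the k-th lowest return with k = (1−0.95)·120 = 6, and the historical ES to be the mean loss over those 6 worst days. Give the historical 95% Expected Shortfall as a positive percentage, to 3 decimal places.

5.773%

The 6 worst returns sum to -34.64%.
ES = −(-34.64%) / 6 = 5.7733…% ≈ 5.773%.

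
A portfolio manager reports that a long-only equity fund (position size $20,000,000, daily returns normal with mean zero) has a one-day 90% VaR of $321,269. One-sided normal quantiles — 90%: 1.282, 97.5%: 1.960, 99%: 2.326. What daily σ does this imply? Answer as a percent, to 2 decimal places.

VaR as a fraction: $321,269 / $20,000,000 = 1.606%.
σ = VaR / z = 1.606% / 1.282 = 1.253%.

1.25%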